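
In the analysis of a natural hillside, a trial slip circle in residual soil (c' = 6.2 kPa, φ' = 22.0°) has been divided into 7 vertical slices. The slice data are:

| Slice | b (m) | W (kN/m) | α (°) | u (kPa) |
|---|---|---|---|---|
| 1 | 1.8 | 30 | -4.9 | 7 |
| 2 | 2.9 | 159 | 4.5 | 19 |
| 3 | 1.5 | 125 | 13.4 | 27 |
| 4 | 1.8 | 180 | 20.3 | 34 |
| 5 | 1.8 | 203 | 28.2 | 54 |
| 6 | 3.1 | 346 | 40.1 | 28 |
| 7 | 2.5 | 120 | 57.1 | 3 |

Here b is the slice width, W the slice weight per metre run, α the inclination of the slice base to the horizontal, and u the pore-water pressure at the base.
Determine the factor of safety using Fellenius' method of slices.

Ordinary method of slices: FS = Σ[c'·Δl_i + (W_i cosα_i − u_i·Δl_i)·tanφ'] / Σ W_i sinα_i, with Δl_i = b_i / cosα_i.
Slice 1: Δl = 1.8/cos(-4.9°) = 1.807 m; N'_1 = 30·cos(-4.9°) − 7·1.807 = 17.2; c'Δl = 11.20; W sinα = -2.6
Slice 2: Δl = 2.9/cos4.5° = 2.909 m; N'_2 = 159·cos4.5° − 19·2.909 = 103.2; c'Δl = 18.04; W sinα = 12.5
Slice 3: Δl = 1.5/cos13.4° = 1.542 m; N'_3 = 125·cos13.4° − 27·1.542 = 80.0; c'Δl = 9.56; W sinα = 29.0
Slice 4: Δl = 1.8/cos20.3° = 1.919 m; N'_4 = 180·cos20.3° − 34·1.919 = 103.6; c'Δl = 11.90; W sinα = 62.4
Slice 5: Δl = 1.8/cos28.2° = 2.042 m; N'_5 = 203·cos28.2° − 54·2.042 = 68.6; c'Δl = 12.66; W sinα = 95.9
Slice 6: Δl = 3.1/cos40.1° = 4.053 m; N'_6 = 346·cos40.1° − 28·4.053 = 151.2; c'Δl = 25.13; W sinα = 222.9
Slice 7: Δl = 2.5/cos57.1° = 4.603 m; N'_7 = 120·cos57.1° − 3·4.603 = 51.4; c'Δl = 28.54; W sinα = 100.8
Σc'Δl = 117.0 kN/m; ΣN' = 575.2 kN/m; ΣW sinα = 520.9 kN/m
Resisting = 117.0 + 575.2·tan22.0° = 117.0 + 232.4 = 349.4 kN/m
FS = 349.4 / 520.9 = 0.671

FS = 0.67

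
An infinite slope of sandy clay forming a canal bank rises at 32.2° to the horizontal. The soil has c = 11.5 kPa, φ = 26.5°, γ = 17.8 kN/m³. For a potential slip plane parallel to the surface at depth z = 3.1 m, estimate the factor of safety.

FS = 1.25

For an infinite slope with a slip plane parallel to the surface (no pore pressure): FS = [c + γz cos²β tanφ] / [γz sinβ cosβ].
γz = 17.8·3.1 = 55.18 kN/m²
Numerator = 11.5 + 55.18·cos²32.2°·tan26.5° = 11.5 + 55.18·0.7160·0.4986 = 31.200 kPa
Denominator = 55.18·sin32.2°·cos32.2° = 55.18·0.5329·0.8462 = 24.882 kPa
FS = 31.200 / 24.882 = 1.254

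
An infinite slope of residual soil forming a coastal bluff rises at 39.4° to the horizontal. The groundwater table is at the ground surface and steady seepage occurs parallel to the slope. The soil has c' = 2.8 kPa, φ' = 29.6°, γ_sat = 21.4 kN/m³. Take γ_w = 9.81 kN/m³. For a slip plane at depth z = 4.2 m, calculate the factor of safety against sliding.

With seepage parallel to the slope and the water table at the surface, the effective normal stress on the slip plane uses the buoyant unit weight γ' = γ_sat − γ_w while the driving shear stress uses γ_sat:
FS = [c' + γ' z cos²β tanφ'] / [γ_sat z sinβ cosβ]
γ' = 21.4 − 9.81 = 11.59 kN/m³
Numerator = 2.8 + 11.59·4.2·cos²39.4°·tan29.6° = 2.8 + 11.59·4.2·0.5971·0.5681 = 19.312 kPa
Denominator = 21.4·4.2·sin39.4°·cos39.4° = 21.4·4.2·0.6347·0.7727 = 44.084 kPa
FS = 19.312 / 44.084 = 0.438

FS = 0.44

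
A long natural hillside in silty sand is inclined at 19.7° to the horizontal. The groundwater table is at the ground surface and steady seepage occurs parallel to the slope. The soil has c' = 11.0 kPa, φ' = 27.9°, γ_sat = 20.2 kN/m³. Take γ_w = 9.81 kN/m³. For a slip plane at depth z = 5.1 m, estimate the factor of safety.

With seepage parallel to the slope and the water table at the surface, the effective normal stress on the slip plane uses the buoyant unit weight γ' = γ_sat − γ_w while the driving shear stress uses γ_sat:
FS = [c' + γ' z cos²β tanφ'] / [γ_sat z sinβ cosβ]
γ' = 20.2 − 9.81 = 10.39 kN/m³
Numerator = 11.0 + 10.39·5.1·cos²19.7°·tan27.9° = 11.0 + 10.39·5.1·0.8864·0.5295 = 35.868 kPa
Denominator = 20.2·5.1·sin19.7°·cos19.7° = 20.2·5.1·0.3371·0.9415 = 32.695 kPa
FS = 35.868 / 32.695 = 1.097

FS = 1.10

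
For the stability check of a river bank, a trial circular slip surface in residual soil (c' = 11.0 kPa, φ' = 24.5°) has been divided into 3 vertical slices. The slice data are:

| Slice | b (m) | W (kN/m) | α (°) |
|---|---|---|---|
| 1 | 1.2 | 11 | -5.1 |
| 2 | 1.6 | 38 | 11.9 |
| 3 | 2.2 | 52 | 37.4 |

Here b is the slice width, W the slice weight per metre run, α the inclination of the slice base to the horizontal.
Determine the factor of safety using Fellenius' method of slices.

Ordinary method of slices: FS = Σ[c'·Δl_i + (W_i cosα_i)·tanφ'] / Σ W_i sinα_i, with Δl_i = b_i / cosα_i.
Slice 1: Δl = 1.2/cos(-5.1°) = 1.205 m; N'_1 = 11·cos(-5.1°) = 11.0; c'Δl = 13.25; W sinα = -1.0
Slice 2: Δl = 1.6/cos11.9° = 1.635 m; N'_2 = 38·cos11.9° = 37.2; c'Δl = 17.99; W sinα = 7.8
Slice 3: Δl = 2.2/cos37.4° = 2.769 m; N'_3 = 52·cos37.4° = 41.3; c'Δl = 30.46; W sinα = 31.6
Σc'Δl = 61.7 kN/m; ΣN' = 89.4 kN/m; ΣW sinα = 38.4 kN/m
Resisting = 61.7 + 89.4·tan24.5° = 61.7 + 40.8 = 102.5 kN/m
FS = 102.5 / 38.4 = 2.666

FS = 2.67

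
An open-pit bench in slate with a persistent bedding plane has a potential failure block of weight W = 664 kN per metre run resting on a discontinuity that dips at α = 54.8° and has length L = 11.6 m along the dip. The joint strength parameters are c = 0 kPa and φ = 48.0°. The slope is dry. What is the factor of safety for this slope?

Resolving the block weight along and normal to the plane and applying the Mohr–Coulomb strength on the joint:
N' = W cosα = 664·cos54.8° = 382.8 kN/m
Driving force T = W sinα = 664·sin54.8° = 542.6 kN/m
Resisting force R = c·L + N'·tanφ = 0·11.6 + 382.8·tan48.0° = 0.0 + 425.1 = 425.1 kN/m
FS = R / T = 425.1 / 542.6 = 0.783

FS = 0.78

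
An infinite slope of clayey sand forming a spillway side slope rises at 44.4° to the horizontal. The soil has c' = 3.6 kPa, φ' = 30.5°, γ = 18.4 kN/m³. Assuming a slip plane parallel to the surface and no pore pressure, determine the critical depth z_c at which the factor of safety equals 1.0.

z_c = 0.98 m

Setting FS = 1.00 in FS = [c' + γz cos²β tanφ'] / [γz sinβ cosβ] and solving for z:
z = c' / [γ cosβ (FS·sinβ − cosβ·tanφ')]
  = 3.6 / [18.4·cos44.4°·(1.00·sin44.4° − cos44.4°·tan30.5°)]
  = 3.6 / [18.4·0.7145·(1.00·0.6997 − 0.7145·0.5890)]
  = 3.6 / 3.6653 = 0.982 m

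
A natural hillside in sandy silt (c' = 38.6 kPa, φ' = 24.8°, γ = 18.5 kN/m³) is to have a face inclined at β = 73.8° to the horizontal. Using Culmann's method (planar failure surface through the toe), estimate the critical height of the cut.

H_c = 21.15 m

Culmann's analysis gives the critical failure plane at α_cr = (β + φ')/2 = (73.8 + 24.8)/2 = 49.3°, and the critical height
H_c = (4c'/γ) · sinβ cosφ' / [1 − cos(β − φ')]
    = (4·38.6/18.5) · sin73.8°·cos24.8° / [1 − cos(49.0°)]
    = 8.346 · 0.9603·0.9078 / [1 − 0.6561]
    = 8.346 · 0.8717 / 0.3439
    = 21.15 m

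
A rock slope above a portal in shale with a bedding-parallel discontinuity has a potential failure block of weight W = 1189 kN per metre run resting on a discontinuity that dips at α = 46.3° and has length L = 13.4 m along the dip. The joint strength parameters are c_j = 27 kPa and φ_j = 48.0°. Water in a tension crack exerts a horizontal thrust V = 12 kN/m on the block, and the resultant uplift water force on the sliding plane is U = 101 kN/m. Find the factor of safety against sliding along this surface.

FS = 1.33

Resolving the block weight along and normal to the plane and applying the Mohr–Coulomb strength on the joint:
N' = W cosα − U − V sinα = 1189·cos46.3° − 101 − 12·sin46.3° = 711.8 kN/m
Driving force T = W sinα + V cosα = 1189·sin46.3° + 12·cos46.3° = 867.9 kN/m
Resisting force R = c_j·L + N'·tanφ_j = 27·13.4 + 711.8·tan48.0° = 361.8 + 790.5 = 1152.3 kN/m
FS = R / T = 1152.3 / 867.9 = 1.328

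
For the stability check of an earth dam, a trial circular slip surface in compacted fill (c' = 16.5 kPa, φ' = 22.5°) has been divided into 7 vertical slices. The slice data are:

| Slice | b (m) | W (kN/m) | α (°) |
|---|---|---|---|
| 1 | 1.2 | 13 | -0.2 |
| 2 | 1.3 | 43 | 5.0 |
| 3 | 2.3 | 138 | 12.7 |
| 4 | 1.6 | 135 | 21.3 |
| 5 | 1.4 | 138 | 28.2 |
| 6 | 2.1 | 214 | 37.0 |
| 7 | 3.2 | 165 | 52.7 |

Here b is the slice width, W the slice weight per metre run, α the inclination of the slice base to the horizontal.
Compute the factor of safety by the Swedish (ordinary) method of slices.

Ordinary method of slices: FS = Σ[c'·Δl_i + (W_i cosα_i)·tanφ'] / Σ W_i sinα_i, with Δl_i = b_i / cosα_i.
Slice 1: Δl = 1.2/cos(-0.2°) = 1.200 m; N'_1 = 13·cos(-0.2°) = 13.0; c'Δl = 19.80; W sinα = -0.0
Slice 2: Δl = 1.3/cos5.0° = 1.305 m; N'_2 = 43·cos5.0° = 42.8; c'Δl = 21.53; W sinα = 3.7
Slice 3: Δl = 2.3/cos12.7° = 2.358 m; N'_3 = 138·cos12.7° = 134.6; c'Δl = 38.90; W sinα = 30.3
Slice 4: Δl = 1.6/cos21.3° = 1.717 m; N'_4 = 135·cos21.3° = 125.8; c'Δl = 28.34; W sinα = 49.0
Slice 5: Δl = 1.4/cos28.2° = 1.589 m; N'_5 = 138·cos28.2° = 121.6; c'Δl = 26.21; W sinα = 65.2
Slice 6: Δl = 2.1/cos37.0° = 2.629 m; N'_6 = 214·cos37.0° = 170.9; c'Δl = 43.39; W sinα = 128.8
Slice 7: Δl = 3.2/cos52.7° = 5.281 m; N'_7 = 165·cos52.7° = 100.0; c'Δl = 87.13; W sinα = 131.3
Σc'Δl = 265.3 kN/m; ΣN' = 708.8 kN/m; ΣW sinα = 408.3 kN/m
Resisting = 265.3 + 708.8·tan22.5° = 265.3 + 293.6 = 558.9 kN/m
FS = 558.9 / 408.3 = 1.369

FS = 1.37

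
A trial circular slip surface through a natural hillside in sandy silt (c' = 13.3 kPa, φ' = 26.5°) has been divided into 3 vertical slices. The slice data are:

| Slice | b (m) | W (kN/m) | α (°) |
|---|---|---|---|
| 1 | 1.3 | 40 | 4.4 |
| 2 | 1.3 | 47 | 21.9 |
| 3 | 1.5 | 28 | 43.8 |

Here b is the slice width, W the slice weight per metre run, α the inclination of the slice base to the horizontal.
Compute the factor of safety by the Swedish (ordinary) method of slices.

FS = 2.88

Ordinary method of slices: FS = Σ[c'·Δl_i + (W_i cosα_i)·tanφ'] / Σ W_i sinα_i, with Δl_i = b_i / cosα_i.
Slice 1: Δl = 1.3/cos4.4° = 1.304 m; N'_1 = 40·cos4.4° = 39.9; c'Δl = 17.34; W sinα = 3.1
Slice 2: Δl = 1.3/cos21.9° = 1.401 m; N'_2 = 47·cos21.9° = 43.6; c'Δl = 18.63; W sinα = 17.5
Slice 3: Δl = 1.5/cos43.8° = 2.078 m; N'_3 = 28·cos43.8° = 20.2; c'Δl = 27.64; W sinα = 19.4
Σc'Δl = 63.6 kN/m; ΣN' = 103.7 kN/m; ΣW sinα = 40.0 kN/m
Resisting = 63.6 + 103.7·tan26.5° = 63.6 + 51.7 = 115.3 kN/m
FS = 115.3 / 40.0 = 2.884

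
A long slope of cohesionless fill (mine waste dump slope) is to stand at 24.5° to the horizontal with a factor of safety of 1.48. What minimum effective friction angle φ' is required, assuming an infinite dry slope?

φ' = 34.0°

FS = tanφ'/tanβ ⇒ tanφ' = FS · tanβ = 1.48 · tan24.5° = 0.6745
φ' = arctan(0.6745) = 34.00°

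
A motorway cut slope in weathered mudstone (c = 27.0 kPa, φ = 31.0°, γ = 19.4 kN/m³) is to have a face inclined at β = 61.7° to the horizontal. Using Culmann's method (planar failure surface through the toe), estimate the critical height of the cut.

Culmann's analysis gives the critical failure plane at α_cr = (β + φ)/2 = (61.7 + 31.0)/2 = 46.4°, and the critical height
H_c = (4c/γ) · sinβ cosφ / [1 − cos(β − φ)]
    = (4·27.0/19.4) · sin61.7°·cos31.0° / [1 − cos(30.7°)]
    = 5.567 · 0.8805·0.8572 / [1 − 0.8599]
    = 5.567 · 0.7547 / 0.1401
    = 29.98 m

H_c = 29.98 m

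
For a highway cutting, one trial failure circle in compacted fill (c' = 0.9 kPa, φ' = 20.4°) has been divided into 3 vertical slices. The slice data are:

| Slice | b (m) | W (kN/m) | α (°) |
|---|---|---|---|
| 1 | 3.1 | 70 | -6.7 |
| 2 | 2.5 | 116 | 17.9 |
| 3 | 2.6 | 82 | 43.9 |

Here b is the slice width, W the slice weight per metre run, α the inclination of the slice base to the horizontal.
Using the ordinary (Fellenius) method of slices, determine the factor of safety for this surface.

FS = 1.15

Ordinary method of slices: FS = Σ[c'·Δl_i + (W_i cosα_i)·tanφ'] / Σ W_i sinα_i, with Δl_i = b_i / cosα_i.
Slice 1: Δl = 3.1/cos(-6.7°) = 3.121 m; N'_1 = 70·cos(-6.7°) = 69.5; c'Δl = 2.81; W sinα = -8.2
Slice 2: Δl = 2.5/cos17.9° = 2.627 m; N'_2 = 116·cos17.9° = 110.4; c'Δl = 2.36; W sinα = 35.7
Slice 3: Δl = 2.6/cos43.9° = 3.608 m; N'_3 = 82·cos43.9° = 59.1; c'Δl = 3.25; W sinα = 56.9
Σc'Δl = 8.4 kN/m; ΣN' = 239.0 kN/m; ΣW sinα = 84.3 kN/m
Resisting = 8.4 + 239.0·tan20.4° = 8.4 + 88.9 = 97.3 kN/m
FS = 97.3 / 84.3 = 1.154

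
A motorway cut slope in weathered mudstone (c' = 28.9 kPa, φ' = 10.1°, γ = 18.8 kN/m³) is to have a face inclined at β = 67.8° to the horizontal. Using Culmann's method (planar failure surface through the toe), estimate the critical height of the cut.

Culmann's analysis gives the critical failure plane at α_cr = (β + φ')/2 = (67.8 + 10.1)/2 = 38.9°, and the critical height
H_c = (4c'/γ) · sinβ cosφ' / [1 − cos(β − φ')]
    = (4·28.9/18.8) · sin67.8°·cos10.1° / [1 − cos(57.7°)]
    = 6.149 · 0.9259·0.9845 / [1 − 0.5344]
    = 6.149 · 0.9115 / 0.4656
    = 12.04 m

H_c = 12.04 m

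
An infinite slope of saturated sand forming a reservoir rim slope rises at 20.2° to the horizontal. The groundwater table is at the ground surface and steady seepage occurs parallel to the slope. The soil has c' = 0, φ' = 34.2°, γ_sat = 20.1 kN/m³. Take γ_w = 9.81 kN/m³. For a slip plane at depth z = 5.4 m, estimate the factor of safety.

With seepage parallel to the slope and the water table at the surface, the effective normal stress on the slip plane uses the buoyant unit weight γ' = γ_sat − γ_w while the driving shear stress uses γ_sat:
FS = [c' + γ' z cos²β tanφ'] / [γ_sat z sinβ cosβ]
(For c' = 0 this reduces to FS = (γ'/γ_sat)·tanφ'/tanβ.)
γ' = 20.1 − 9.81 = 10.29 kN/m³
Numerator = 0.0 + 10.29·5.4·cos²20.2°·tan34.2° = 0.0 + 10.29·5.4·0.8808·0.6796 = 33.260 kPa
Denominator = 20.1·5.4·sin20.2°·cos20.2° = 20.1·5.4·0.3453·0.9385 = 35.173 kPa
FS = 33.260 / 35.173 = 0.946

FS = 0.95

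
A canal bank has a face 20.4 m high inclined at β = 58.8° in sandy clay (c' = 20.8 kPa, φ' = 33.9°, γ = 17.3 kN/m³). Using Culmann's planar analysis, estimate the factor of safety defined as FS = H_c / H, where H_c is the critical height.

H_c = (4c'/γ) · sinβ cosφ' / [1 − cos(β − φ')]
    = (4·20.8/17.3) · sin58.8°·cos33.9° / [1 − cos24.9°]
    = 4.809 · 0.7100 / 0.0930 = 36.73 m
FS = H_c / H = 36.73 / 20.4 = 1.801

FS = 1.80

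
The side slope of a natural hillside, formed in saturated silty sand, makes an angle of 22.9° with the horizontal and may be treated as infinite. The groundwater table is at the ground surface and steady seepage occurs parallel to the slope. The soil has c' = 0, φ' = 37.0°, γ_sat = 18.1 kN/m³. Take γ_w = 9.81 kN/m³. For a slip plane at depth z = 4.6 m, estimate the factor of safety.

FS = 0.82

With seepage parallel to the slope and the water table at the surface, the effective normal stress on the slip plane uses the buoyant unit weight γ' = γ_sat − γ_w while the driving shear stress uses γ_sat:
FS = [c' + γ' z cos²β tanφ'] / [γ_sat z sinβ cosβ]
(For c' = 0 this reduces to FS = (γ'/γ_sat)·tanφ'/tanβ.)
γ' = 18.1 − 9.81 = 8.29 kN/m³
Numerator = 0.0 + 8.29·4.6·cos²22.9°·tan37.0° = 0.0 + 8.29·4.6·0.8486·0.7536 = 24.385 kPa
Denominator = 18.1·4.6·sin22.9°·cos22.9° = 18.1·4.6·0.3891·0.9212 = 29.845 kPa
FS = 24.385 / 29.845 = 0.817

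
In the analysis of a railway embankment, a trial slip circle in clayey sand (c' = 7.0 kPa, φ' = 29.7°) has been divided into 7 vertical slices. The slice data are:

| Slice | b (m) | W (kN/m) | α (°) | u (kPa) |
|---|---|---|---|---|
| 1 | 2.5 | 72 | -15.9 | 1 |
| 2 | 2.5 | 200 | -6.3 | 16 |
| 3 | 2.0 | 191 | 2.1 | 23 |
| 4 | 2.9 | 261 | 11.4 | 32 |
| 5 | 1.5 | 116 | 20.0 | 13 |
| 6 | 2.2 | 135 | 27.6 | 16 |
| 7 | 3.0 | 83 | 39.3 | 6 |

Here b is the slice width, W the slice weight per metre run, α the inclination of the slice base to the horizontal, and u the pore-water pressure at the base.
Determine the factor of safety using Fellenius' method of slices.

Ordinary method of slices: FS = Σ[c'·Δl_i + (W_i cosα_i − u_i·Δl_i)·tanφ'] / Σ W_i sinα_i, with Δl_i = b_i / cosα_i.
Slice 1: Δl = 2.5/cos(-15.9°) = 2.599 m; N'_1 = 72·cos(-15.9°) − 1·2.599 = 66.6; c'Δl = 18.20; W sinα = -19.7
Slice 2: Δl = 2.5/cos(-6.3°) = 2.515 m; N'_2 = 200·cos(-6.3°) − 16·2.515 = 158.5; c'Δl = 17.61; W sinα = -21.9
Slice 3: Δl = 2.0/cos2.1° = 2.001 m; N'_3 = 191·cos2.1° − 23·2.001 = 144.8; c'Δl = 14.01; W sinα = 7.0
Slice 4: Δl = 2.9/cos11.4° = 2.958 m; N'_4 = 261·cos11.4° − 32·2.958 = 161.2; c'Δl = 20.71; W sinα = 51.6
Slice 5: Δl = 1.5/cos20.0° = 1.596 m; N'_5 = 116·cos20.0° − 13·1.596 = 88.3; c'Δl = 11.17; W sinα = 39.7
Slice 6: Δl = 2.2/cos27.6° = 2.482 m; N'_6 = 135·cos27.6° − 16·2.482 = 79.9; c'Δl = 17.38; W sinα = 62.5
Slice 7: Δl = 3.0/cos39.3° = 3.877 m; N'_7 = 83·cos39.3° − 6·3.877 = 41.0; c'Δl = 27.14; W sinα = 52.6
Σc'Δl = 126.2 kN/m; ΣN' = 740.4 kN/m; ΣW sinα = 171.7 kN/m
Resisting = 126.2 + 740.4·tan29.7° = 126.2 + 422.3 = 548.5 kN/m
FS = 548.5 / 171.7 = 3.194

FS = 3.19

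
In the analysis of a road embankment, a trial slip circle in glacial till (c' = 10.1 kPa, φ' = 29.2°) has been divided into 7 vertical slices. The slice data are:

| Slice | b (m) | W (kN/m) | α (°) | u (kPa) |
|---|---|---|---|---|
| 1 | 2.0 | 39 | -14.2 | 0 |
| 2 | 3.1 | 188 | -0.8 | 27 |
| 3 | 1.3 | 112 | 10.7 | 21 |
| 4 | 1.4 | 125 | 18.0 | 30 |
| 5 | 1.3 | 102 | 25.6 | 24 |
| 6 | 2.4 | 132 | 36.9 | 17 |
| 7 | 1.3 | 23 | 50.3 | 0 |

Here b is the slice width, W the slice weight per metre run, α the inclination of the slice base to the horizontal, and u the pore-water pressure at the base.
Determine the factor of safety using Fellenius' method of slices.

Ordinary method of slices: FS = Σ[c'·Δl_i + (W_i cosα_i − u_i·Δl_i)·tanφ'] / Σ W_i sinα_i, with Δl_i = b_i / cosα_i.
Slice 1: Δl = 2.0/cos(-14.2°) = 2.063 m; N'_1 = 39·cos(-14.2°) − 0·2.063 = 37.8; c'Δl = 20.84; W sinα = -9.6
Slice 2: Δl = 3.1/cos(-0.8°) = 3.100 m; N'_2 = 188·cos(-0.8°) − 27·3.100 = 104.3; c'Δl = 31.31; W sinα = -2.6
Slice 3: Δl = 1.3/cos10.7° = 1.323 m; N'_3 = 112·cos10.7° − 21·1.323 = 82.3; c'Δl = 13.36; W sinα = 20.8
Slice 4: Δl = 1.4/cos18.0° = 1.472 m; N'_4 = 125·cos18.0° − 30·1.472 = 74.7; c'Δl = 14.87; W sinα = 38.6
Slice 5: Δl = 1.3/cos25.6° = 1.442 m; N'_5 = 102·cos25.6° − 24·1.442 = 57.4; c'Δl = 14.56; W sinα = 44.1
Slice 6: Δl = 2.4/cos36.9° = 3.001 m; N'_6 = 132·cos36.9° − 17·3.001 = 54.5; c'Δl = 30.31; W sinα = 79.3
Slice 7: Δl = 1.3/cos50.3° = 2.035 m; N'_7 = 23·cos50.3° − 0·2.035 = 14.7; c'Δl = 20.56; W sinα = 17.7
Σc'Δl = 145.8 kN/m; ΣN' = 425.7 kN/m; ΣW sinα = 188.3 kN/m
Resisting = 145.8 + 425.7·tan29.2° = 145.8 + 237.9 = 383.7 kN/m
FS = 383.7 / 188.3 = 2.038

FS = 2.04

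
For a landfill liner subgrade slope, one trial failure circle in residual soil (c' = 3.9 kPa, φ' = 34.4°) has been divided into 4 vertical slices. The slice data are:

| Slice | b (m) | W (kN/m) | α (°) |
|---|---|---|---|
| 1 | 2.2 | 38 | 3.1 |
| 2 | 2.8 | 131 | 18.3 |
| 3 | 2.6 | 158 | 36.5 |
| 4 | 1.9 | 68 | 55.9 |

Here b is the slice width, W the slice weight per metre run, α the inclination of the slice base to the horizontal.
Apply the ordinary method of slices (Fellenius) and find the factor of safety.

Ordinary method of slices: FS = Σ[c'·Δl_i + (W_i cosα_i)·tanφ'] / Σ W_i sinα_i, with Δl_i = b_i / cosα_i.
Slice 1: Δl = 2.2/cos3.1° = 2.203 m; N'_1 = 38·cos3.1° = 37.9; c'Δl = 8.59; W sinα = 2.1
Slice 2: Δl = 2.8/cos18.3° = 2.949 m; N'_2 = 131·cos18.3° = 124.4; c'Δl = 11.50; W sinα = 41.1
Slice 3: Δl = 2.6/cos36.5° = 3.234 m; N'_3 = 158·cos36.5° = 127.0; c'Δl = 12.61; W sinα = 94.0
Slice 4: Δl = 1.9/cos55.9° = 3.389 m; N'_4 = 68·cos55.9° = 38.1; c'Δl = 13.22; W sinα = 56.3
Σc'Δl = 45.9 kN/m; ΣN' = 327.5 kN/m; ΣW sinα = 193.5 kN/m
Resisting = 45.9 + 327.5·tan34.4° = 45.9 + 224.2 = 270.1 kN/m
FS = 270.1 / 193.5 = 1.396

FS = 1.40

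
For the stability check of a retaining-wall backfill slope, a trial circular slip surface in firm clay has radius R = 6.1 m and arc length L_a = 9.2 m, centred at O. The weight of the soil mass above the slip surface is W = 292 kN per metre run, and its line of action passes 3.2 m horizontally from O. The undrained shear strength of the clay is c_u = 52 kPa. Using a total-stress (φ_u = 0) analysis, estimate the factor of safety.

FS = 3.12

Taking moments about the centre O, the resisting moment is provided by the undrained shear strength acting along the arc:
M_R = c_u·L_a·R = 52·9.20·6.1 = 2918.2 kN·m/m
M_D = W·d = 292·3.2 = 934.4 kN·m/m
FS = M_R / M_D = 2918.2 / 934.4 = 3.123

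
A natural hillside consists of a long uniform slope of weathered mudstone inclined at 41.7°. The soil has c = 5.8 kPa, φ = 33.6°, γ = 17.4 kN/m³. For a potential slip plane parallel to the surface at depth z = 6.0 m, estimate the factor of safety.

For an infinite slope with a slip plane parallel to the surface (no pore pressure): FS = [c + γz cos²β tanφ] / [γz sinβ cosβ].
γz = 17.4·6.0 = 104.40 kN/m²
Numerator = 5.8 + 104.40·cos²41.7°·tan33.6° = 5.8 + 104.40·0.5575·0.6644 = 44.468 kPa
Denominator = 104.40·sin41.7°·cos41.7° = 104.40·0.6652·0.7466 = 51.854 kPa
FS = 44.468 / 51.854 = 0.858

FS = 0.86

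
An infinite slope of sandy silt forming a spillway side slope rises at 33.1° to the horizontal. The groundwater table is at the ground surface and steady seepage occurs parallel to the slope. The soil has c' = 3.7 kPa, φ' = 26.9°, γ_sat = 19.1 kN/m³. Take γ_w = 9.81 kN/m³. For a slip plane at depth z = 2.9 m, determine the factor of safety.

With seepage parallel to the slope and the water table at the surface, the effective normal stress on the slip plane uses the buoyant unit weight γ' = γ_sat − γ_w while the driving shear stress uses γ_sat:
FS = [c' + γ' z cos²β tanφ'] / [γ_sat z sinβ cosβ]
γ' = 19.1 − 9.81 = 9.29 kN/m³
Numerator = 3.7 + 9.29·2.9·cos²33.1°·tan26.9° = 3.7 + 9.29·2.9·0.7018·0.5073 = 13.292 kPa
Denominator = 19.1·2.9·sin33.1°·cos33.1° = 19.1·2.9·0.5461·0.8377 = 25.340 kPa
FS = 13.292 / 25.340 = 0.525

FS = 0.52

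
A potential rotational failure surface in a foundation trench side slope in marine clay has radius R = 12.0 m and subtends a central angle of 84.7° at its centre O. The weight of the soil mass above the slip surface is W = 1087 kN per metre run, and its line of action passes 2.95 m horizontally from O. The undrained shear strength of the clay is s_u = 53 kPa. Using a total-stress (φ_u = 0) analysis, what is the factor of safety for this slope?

FS = 3.52

Taking moments about the centre O, the resisting moment is provided by the undrained shear strength acting along the arc:
Arc length L_a = R·θ = 12.0·(84.7°·π/180) = 12.0·1.4783 = 17.74 m
M_R = s_u·L_a·R = 53·17.74·12.0 = 11282.3 kN·m/m
M_D = W·d = 1087·2.95 = 3206.7 kN·m/m
FS = M_R / M_D = 11282.3 / 3206.7 = 3.518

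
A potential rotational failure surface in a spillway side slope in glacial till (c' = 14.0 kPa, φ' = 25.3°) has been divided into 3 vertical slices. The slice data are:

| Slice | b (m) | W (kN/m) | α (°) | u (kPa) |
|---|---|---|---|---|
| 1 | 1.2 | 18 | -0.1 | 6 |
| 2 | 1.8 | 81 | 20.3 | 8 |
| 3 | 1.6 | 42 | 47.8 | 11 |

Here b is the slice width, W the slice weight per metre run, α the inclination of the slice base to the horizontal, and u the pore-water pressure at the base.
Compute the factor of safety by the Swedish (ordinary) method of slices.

Ordinary method of slices: FS = Σ[c'·Δl_i + (W_i cosα_i − u_i·Δl_i)·tanφ'] / Σ W_i sinα_i, with Δl_i = b_i / cosα_i.
Slice 1: Δl = 1.2/cos(-0.1°) = 1.200 m; N'_1 = 18·cos(-0.1°) − 6·1.200 = 10.8; c'Δl = 16.80; W sinα = -0.0
Slice 2: Δl = 1.8/cos20.3° = 1.919 m; N'_2 = 81·cos20.3° − 8·1.919 = 60.6; c'Δl = 26.87; W sinα = 28.1
Slice 3: Δl = 1.6/cos47.8° = 2.382 m; N'_3 = 42·cos47.8° − 11·2.382 = 2.0; c'Δl = 33.35; W sinα = 31.1
Σc'Δl = 77.0 kN/m; ΣN' = 73.4 kN/m; ΣW sinα = 59.2 kN/m
Resisting = 77.0 + 73.4·tan25.3° = 77.0 + 34.7 = 111.7 kN/m
FS = 111.7 / 59.2 = 1.888

FS = 1.89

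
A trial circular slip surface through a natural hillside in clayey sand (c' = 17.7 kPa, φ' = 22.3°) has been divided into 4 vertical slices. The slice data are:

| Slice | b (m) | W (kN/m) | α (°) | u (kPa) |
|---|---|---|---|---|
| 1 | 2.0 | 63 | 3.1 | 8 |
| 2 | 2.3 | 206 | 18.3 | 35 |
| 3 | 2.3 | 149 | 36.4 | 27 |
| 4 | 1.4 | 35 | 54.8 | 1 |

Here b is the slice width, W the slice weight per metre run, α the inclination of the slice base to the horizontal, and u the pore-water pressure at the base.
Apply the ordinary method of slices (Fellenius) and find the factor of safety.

Ordinary method of slices: FS = Σ[c'·Δl_i + (W_i cosα_i − u_i·Δl_i)·tanφ'] / Σ W_i sinα_i, with Δl_i = b_i / cosα_i.
Slice 1: Δl = 2.0/cos3.1° = 2.003 m; N'_1 = 63·cos3.1° − 8·2.003 = 46.9; c'Δl = 35.45; W sinα = 3.4
Slice 2: Δl = 2.3/cos18.3° = 2.423 m; N'_2 = 206·cos18.3° − 35·2.423 = 110.8; c'Δl = 42.88; W sinα = 64.7
Slice 3: Δl = 2.3/cos36.4° = 2.858 m; N'_3 = 149·cos36.4° − 27·2.858 = 42.8; c'Δl = 50.58; W sinα = 88.4
Slice 4: Δl = 1.4/cos54.8° = 2.429 m; N'_4 = 35·cos54.8° − 1·2.429 = 17.7; c'Δl = 42.99; W sinα = 28.6
Σc'Δl = 171.9 kN/m; ΣN' = 218.2 kN/m; ΣW sinα = 185.1 kN/m
Resisting = 171.9 + 218.2·tan22.3° = 171.9 + 89.5 = 261.4 kN/m
FS = 261.4 / 185.1 = 1.412

FS = 1.41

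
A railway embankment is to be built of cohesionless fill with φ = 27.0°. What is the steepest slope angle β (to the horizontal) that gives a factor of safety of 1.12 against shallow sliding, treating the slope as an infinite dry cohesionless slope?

For an infinite dry cohesionless slope FS = tanφ/tanβ, so tanβ = tanφ / FS.
tanβ = tan27.0° / 1.12 = 0.5095 / 1.12 = 0.4549
β = arctan(0.4549) = 24.46°

β = 24.5°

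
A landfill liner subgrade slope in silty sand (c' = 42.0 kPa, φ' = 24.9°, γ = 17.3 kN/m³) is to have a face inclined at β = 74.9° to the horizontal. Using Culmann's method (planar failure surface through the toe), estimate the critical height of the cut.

Culmann's analysis gives the critical failure plane at α_cr = (β + φ')/2 = (74.9 + 24.9)/2 = 49.9°, and the critical height
H_c = (4c'/γ) · sinβ cosφ' / [1 − cos(β − φ')]
    = (4·42.0/17.3) · sin74.9°·cos24.9° / [1 − cos(50.0°)]
    = 9.711 · 0.9655·0.9070 / [1 − 0.6428]
    = 9.711 · 0.8757 / 0.3572
    = 23.81 m

H_c = 23.81 m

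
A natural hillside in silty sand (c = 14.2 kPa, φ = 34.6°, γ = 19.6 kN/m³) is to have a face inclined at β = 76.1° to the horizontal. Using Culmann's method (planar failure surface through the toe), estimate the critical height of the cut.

H_c = 9.22 m

Culmann's analysis gives the critical failure plane at α_cr = (β + φ)/2 = (76.1 + 34.6)/2 = 55.3°, and the critical height
H_c = (4c/γ) · sinβ cosφ / [1 − cos(β − φ)]
    = (4·14.2/19.6) · sin76.1°·cos34.6° / [1 − cos(41.5°)]
    = 2.898 · 0.9707·0.8231 / [1 − 0.7490]
    = 2.898 · 0.7990 / 0.2510
    = 9.22 m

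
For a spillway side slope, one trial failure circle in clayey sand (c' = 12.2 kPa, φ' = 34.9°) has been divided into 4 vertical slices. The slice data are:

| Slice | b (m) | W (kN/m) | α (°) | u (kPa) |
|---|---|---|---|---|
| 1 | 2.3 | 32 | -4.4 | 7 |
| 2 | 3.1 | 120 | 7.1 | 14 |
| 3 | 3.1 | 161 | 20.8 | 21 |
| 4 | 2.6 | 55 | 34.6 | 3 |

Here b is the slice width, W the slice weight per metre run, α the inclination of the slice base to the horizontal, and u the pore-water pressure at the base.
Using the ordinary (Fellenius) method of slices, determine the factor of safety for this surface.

FS = 2.88

Ordinary method of slices: FS = Σ[c'·Δl_i + (W_i cosα_i − u_i·Δl_i)·tanφ'] / Σ W_i sinα_i, with Δl_i = b_i / cosα_i.
Slice 1: Δl = 2.3/cos(-4.4°) = 2.307 m; N'_1 = 32·cos(-4.4°) − 7·2.307 = 15.8; c'Δl = 28.14; W sinα = -2.5
Slice 2: Δl = 3.1/cos7.1° = 3.124 m; N'_2 = 120·cos7.1° − 14·3.124 = 75.3; c'Δl = 38.11; W sinα = 14.8
Slice 3: Δl = 3.1/cos20.8° = 3.316 m; N'_3 = 161·cos20.8° − 21·3.316 = 80.9; c'Δl = 40.46; W sinα = 57.2
Slice 4: Δl = 2.6/cos34.6° = 3.159 m; N'_4 = 55·cos34.6° − 3·3.159 = 35.8; c'Δl = 38.54; W sinα = 31.2
Σc'Δl = 145.2 kN/m; ΣN' = 207.8 kN/m; ΣW sinα = 100.8 kN/m
Resisting = 145.2 + 207.8·tan34.9° = 145.2 + 144.9 = 290.2 kN/m
FS = 290.2 / 100.8 = 2.879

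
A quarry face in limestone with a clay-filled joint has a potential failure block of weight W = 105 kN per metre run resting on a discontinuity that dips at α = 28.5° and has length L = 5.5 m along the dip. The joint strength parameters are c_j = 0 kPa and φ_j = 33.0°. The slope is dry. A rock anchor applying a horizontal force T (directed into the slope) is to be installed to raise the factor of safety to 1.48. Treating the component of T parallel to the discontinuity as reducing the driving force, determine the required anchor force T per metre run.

T = 9 kN/m

Resolving forces along and normal to the sliding plane, with the horizontal anchor force T adding T·sinα to the effective normal force and T·cosα acting up the plane against the driving force:
FS = [c_jL + (W cosα + T sinα) tanφ_j] / [W sinα − T cosα]
Without the anchor: N' = 92.3 kN/m, driving T_d = 50.1 kN/m, resisting R = 0·5.5 + 92.3·tan33.0° = 59.9 kN/m, FS = 1.20.
Setting FS = 1.48 and solving for T:
1.48·(50.1 − T cos28.5°) = 59.9 + T sin28.5°·tan33.0°
T·(sin28.5°·tan33.0° + 1.48·cos28.5°) = 1.48·50.1 − 59.9
T·(0.4772·0.6494 + 1.48·0.8788) = 74.2 − 59.9 = 14.2
T·1.6105 = 14.2
T = 8.8 kN/m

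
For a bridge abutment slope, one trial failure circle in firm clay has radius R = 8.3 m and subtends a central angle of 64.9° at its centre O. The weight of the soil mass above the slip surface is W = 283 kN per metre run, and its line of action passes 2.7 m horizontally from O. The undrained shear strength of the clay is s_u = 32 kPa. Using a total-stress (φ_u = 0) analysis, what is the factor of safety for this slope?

Taking moments about the centre O, the resisting moment is provided by the undrained shear strength acting along the arc:
Arc length L_a = R·θ = 8.3·(64.9°·π/180) = 8.3·1.1327 = 9.40 m
M_R = s_u·L_a·R = 32·9.40·8.3 = 2497.1 kN·m/m
M_D = W·d = 283·2.7 = 764.1 kN·m/m
FS = M_R / M_D = 2497.1 / 764.1 = 3.268

FS = 3.27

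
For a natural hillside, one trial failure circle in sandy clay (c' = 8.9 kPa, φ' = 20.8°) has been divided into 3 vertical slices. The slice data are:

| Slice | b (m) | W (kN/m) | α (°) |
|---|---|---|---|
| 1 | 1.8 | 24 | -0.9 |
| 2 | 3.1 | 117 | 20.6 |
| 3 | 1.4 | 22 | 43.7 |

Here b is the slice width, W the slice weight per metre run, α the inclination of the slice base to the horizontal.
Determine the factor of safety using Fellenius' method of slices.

Ordinary method of slices: FS = Σ[c'·Δl_i + (W_i cosα_i)·tanφ'] / Σ W_i sinα_i, with Δl_i = b_i / cosα_i.
Slice 1: Δl = 1.8/cos(-0.9°) = 1.800 m; N'_1 = 24·cos(-0.9°) = 24.0; c'Δl = 16.02; W sinα = -0.4
Slice 2: Δl = 3.1/cos20.6° = 3.312 m; N'_2 = 117·cos20.6° = 109.5; c'Δl = 29.47; W sinα = 41.2
Slice 3: Δl = 1.4/cos43.7° = 1.936 m; N'_3 = 22·cos43.7° = 15.9; c'Δl = 17.23; W sinα = 15.2
Σc'Δl = 62.7 kN/m; ΣN' = 149.4 kN/m; ΣW sinα = 56.0 kN/m
Resisting = 62.7 + 149.4·tan20.8° = 62.7 + 56.8 = 119.5 kN/m
FS = 119.5 / 56.0 = 2.134

FS = 2.13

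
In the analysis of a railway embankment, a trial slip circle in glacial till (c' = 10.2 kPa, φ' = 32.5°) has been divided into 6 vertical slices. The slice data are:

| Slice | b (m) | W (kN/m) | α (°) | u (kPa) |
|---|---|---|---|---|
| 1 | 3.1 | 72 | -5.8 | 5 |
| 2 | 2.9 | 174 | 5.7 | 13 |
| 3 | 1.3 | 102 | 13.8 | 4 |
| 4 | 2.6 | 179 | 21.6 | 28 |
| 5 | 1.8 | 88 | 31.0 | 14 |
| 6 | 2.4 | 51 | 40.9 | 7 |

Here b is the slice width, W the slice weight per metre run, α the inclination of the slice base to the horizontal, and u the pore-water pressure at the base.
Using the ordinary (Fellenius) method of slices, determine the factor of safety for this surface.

FS = 2.43

Ordinary method of slices: FS = Σ[c'·Δl_i + (W_i cosα_i − u_i·Δl_i)·tanφ'] / Σ W_i sinα_i, with Δl_i = b_i / cosα_i.
Slice 1: Δl = 3.1/cos(-5.8°) = 3.116 m; N'_1 = 72·cos(-5.8°) − 5·3.116 = 56.1; c'Δl = 31.78; W sinα = -7.3
Slice 2: Δl = 2.9/cos5.7° = 2.914 m; N'_2 = 174·cos5.7° − 13·2.914 = 135.3; c'Δl = 29.73; W sinα = 17.3
Slice 3: Δl = 1.3/cos13.8° = 1.339 m; N'_3 = 102·cos13.8° − 4·1.339 = 93.7; c'Δl = 13.65; W sinα = 24.3
Slice 4: Δl = 2.6/cos21.6° = 2.796 m; N'_4 = 179·cos21.6° − 28·2.796 = 88.1; c'Δl = 28.52; W sinα = 65.9
Slice 5: Δl = 1.8/cos31.0° = 2.100 m; N'_5 = 88·cos31.0° − 14·2.100 = 46.0; c'Δl = 21.42; W sinα = 45.3
Slice 6: Δl = 2.4/cos40.9° = 3.175 m; N'_6 = 51·cos40.9° − 7·3.175 = 16.3; c'Δl = 32.39; W sinα = 33.4
Σc'Δl = 157.5 kN/m; ΣN' = 435.5 kN/m; ΣW sinα = 178.9 kN/m
Resisting = 157.5 + 435.5·tan32.5° = 157.5 + 277.4 = 434.9 kN/m
FS = 434.9 / 178.9 = 2.431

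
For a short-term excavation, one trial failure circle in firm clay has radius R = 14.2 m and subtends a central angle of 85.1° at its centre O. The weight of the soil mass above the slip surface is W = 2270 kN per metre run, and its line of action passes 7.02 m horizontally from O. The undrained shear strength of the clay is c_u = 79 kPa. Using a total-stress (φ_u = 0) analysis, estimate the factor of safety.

Taking moments about the centre O, the resisting moment is provided by the undrained shear strength acting along the arc:
Arc length L_a = R·θ = 14.2·(85.1°·π/180) = 14.2·1.4853 = 21.09 m
M_R = c_u·L_a·R = 79·21.09·14.2 = 23659.8 kN·m/m
M_D = W·d = 2270·7.02 = 15935.4 kN·m/m
FS = M_R / M_D = 23659.8 / 15935.4 = 1.485

FS = 1.48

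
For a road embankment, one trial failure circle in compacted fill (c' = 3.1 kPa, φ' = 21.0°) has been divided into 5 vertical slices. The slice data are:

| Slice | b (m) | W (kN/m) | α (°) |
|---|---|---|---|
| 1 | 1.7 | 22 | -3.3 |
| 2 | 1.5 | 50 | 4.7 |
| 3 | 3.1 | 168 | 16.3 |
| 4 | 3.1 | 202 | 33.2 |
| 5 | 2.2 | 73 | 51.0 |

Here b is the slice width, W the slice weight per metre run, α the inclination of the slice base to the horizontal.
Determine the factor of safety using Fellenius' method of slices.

FS = 0.99

Ordinary method of slices: FS = Σ[c'·Δl_i + (W_i cosα_i)·tanφ'] / Σ W_i sinα_i, with Δl_i = b_i / cosα_i.
Slice 1: Δl = 1.7/cos(-3.3°) = 1.703 m; N'_1 = 22·cos(-3.3°) = 22.0; c'Δl = 5.28; W sinα = -1.3
Slice 2: Δl = 1.5/cos4.7° = 1.505 m; N'_2 = 50·cos4.7° = 49.8; c'Δl = 4.67; W sinα = 4.1
Slice 3: Δl = 3.1/cos16.3° = 3.230 m; N'_3 = 168·cos16.3° = 161.2; c'Δl = 10.01; W sinα = 47.2
Slice 4: Δl = 3.1/cos33.2° = 3.705 m; N'_4 = 202·cos33.2° = 169.0; c'Δl = 11.48; W sinα = 110.6
Slice 5: Δl = 2.2/cos51.0° = 3.496 m; N'_5 = 73·cos51.0° = 45.9; c'Δl = 10.84; W sinα = 56.7
Σc'Δl = 42.3 kN/m; ΣN' = 448.0 kN/m; ΣW sinα = 217.3 kN/m
Resisting = 42.3 + 448.0·tan21.0° = 42.3 + 172.0 = 214.3 kN/m
FS = 214.3 / 217.3 = 0.986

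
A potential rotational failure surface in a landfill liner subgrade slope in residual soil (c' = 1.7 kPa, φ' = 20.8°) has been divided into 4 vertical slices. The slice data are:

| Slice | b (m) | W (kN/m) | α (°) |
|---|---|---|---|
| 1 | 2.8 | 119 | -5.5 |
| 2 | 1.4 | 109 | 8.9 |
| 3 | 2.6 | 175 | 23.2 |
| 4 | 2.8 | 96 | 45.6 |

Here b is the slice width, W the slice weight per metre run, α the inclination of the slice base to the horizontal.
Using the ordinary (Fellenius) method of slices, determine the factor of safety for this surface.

Ordinary method of slices: FS = Σ[c'·Δl_i + (W_i cosα_i)·tanφ'] / Σ W_i sinα_i, with Δl_i = b_i / cosα_i.
Slice 1: Δl = 2.8/cos(-5.5°) = 2.813 m; N'_1 = 119·cos(-5.5°) = 118.5; c'Δl = 4.78; W sinα = -11.4
Slice 2: Δl = 1.4/cos8.9° = 1.417 m; N'_2 = 109·cos8.9° = 107.7; c'Δl = 2.41; W sinα = 16.9
Slice 3: Δl = 2.6/cos23.2° = 2.829 m; N'_3 = 175·cos23.2° = 160.8; c'Δl = 4.81; W sinα = 68.9
Slice 4: Δl = 2.8/cos45.6° = 4.002 m; N'_4 = 96·cos45.6° = 67.2; c'Δl = 6.80; W sinα = 68.6
Σc'Δl = 18.8 kN/m; ΣN' = 454.2 kN/m; ΣW sinα = 143.0 kN/m
Resisting = 18.8 + 454.2·tan20.8° = 18.8 + 172.5 = 191.3 kN/m
FS = 191.3 / 143.0 = 1.338

FS = 1.34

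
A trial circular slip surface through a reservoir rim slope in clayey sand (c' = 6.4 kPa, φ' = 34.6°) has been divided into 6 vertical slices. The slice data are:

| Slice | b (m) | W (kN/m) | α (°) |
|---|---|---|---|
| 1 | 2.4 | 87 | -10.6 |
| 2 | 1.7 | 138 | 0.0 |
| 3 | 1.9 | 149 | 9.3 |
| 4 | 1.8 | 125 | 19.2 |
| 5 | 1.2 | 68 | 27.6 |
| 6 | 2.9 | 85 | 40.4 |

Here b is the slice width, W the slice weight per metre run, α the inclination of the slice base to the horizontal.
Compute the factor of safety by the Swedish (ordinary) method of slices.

FS = 3.74

Ordinary method of slices: FS = Σ[c'·Δl_i + (W_i cosα_i)·tanφ'] / Σ W_i sinα_i, with Δl_i = b_i / cosα_i.
Slice 1: Δl = 2.4/cos(-10.6°) = 2.442 m; N'_1 = 87·cos(-10.6°) = 85.5; c'Δl = 15.63; W sinα = -16.0
Slice 2: Δl = 1.7/cos0.0° = 1.700 m; N'_2 = 138·cos0.0° = 138.0; c'Δl = 10.88; W sinα = 0.0
Slice 3: Δl = 1.9/cos9.3° = 1.925 m; N'_3 = 149·cos9.3° = 147.0; c'Δl = 12.32; W sinα = 24.1
Slice 4: Δl = 1.8/cos19.2° = 1.906 m; N'_4 = 125·cos19.2° = 118.0; c'Δl = 12.20; W sinα = 41.1
Slice 5: Δl = 1.2/cos27.6° = 1.354 m; N'_5 = 68·cos27.6° = 60.3; c'Δl = 8.67; W sinα = 31.5
Slice 6: Δl = 2.9/cos40.4° = 3.808 m; N'_6 = 85·cos40.4° = 64.7; c'Δl = 24.37; W sinα = 55.1
Σc'Δl = 84.1 kN/m; ΣN' = 613.6 kN/m; ΣW sinα = 135.8 kN/m
Resisting = 84.1 + 613.6·tan34.6° = 84.1 + 423.3 = 507.4 kN/m
FS = 507.4 / 135.8 = 3.737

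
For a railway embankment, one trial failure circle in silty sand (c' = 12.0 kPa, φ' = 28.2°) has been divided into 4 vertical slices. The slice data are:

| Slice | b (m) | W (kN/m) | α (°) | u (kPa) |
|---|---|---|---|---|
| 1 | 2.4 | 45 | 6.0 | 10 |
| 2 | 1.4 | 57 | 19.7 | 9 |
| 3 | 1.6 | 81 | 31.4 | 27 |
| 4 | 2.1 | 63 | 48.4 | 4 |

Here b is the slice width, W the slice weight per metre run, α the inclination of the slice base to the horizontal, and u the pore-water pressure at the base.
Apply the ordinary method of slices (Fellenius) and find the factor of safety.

FS = 1.46

Ordinary method of slices: FS = Σ[c'·Δl_i + (W_i cosα_i − u_i·Δl_i)·tanφ'] / Σ W_i sinα_i, with Δl_i = b_i / cosα_i.
Slice 1: Δl = 2.4/cos6.0° = 2.413 m; N'_1 = 45·cos6.0° − 10·2.413 = 20.6; c'Δl = 28.96; W sinα = 4.7
Slice 2: Δl = 1.4/cos19.7° = 1.487 m; N'_2 = 57·cos19.7° − 9·1.487 = 40.3; c'Δl = 17.84; W sinα = 19.2
Slice 3: Δl = 1.6/cos31.4° = 1.875 m; N'_3 = 81·cos31.4° − 27·1.875 = 18.5; c'Δl = 22.49; W sinα = 42.2
Slice 4: Δl = 2.1/cos48.4° = 3.163 m; N'_4 = 63·cos48.4° − 4·3.163 = 29.2; c'Δl = 37.96; W sinα = 47.1
Σc'Δl = 107.3 kN/m; ΣN' = 108.6 kN/m; ΣW sinα = 113.2 kN/m
Resisting = 107.3 + 108.6·tan28.2° = 107.3 + 58.2 = 165.5 kN/m
FS = 165.5 / 113.2 = 1.461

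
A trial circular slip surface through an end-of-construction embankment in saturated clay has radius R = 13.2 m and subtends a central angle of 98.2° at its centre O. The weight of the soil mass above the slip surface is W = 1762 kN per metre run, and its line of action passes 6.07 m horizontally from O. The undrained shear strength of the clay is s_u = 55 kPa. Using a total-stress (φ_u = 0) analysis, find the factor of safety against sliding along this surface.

FS = 1.54

Taking moments about the centre O, the resisting moment is provided by the undrained shear strength acting along the arc:
Arc length L_a = R·θ = 13.2·(98.2°·π/180) = 13.2·1.7139 = 22.62 m
M_R = s_u·L_a·R = 55·22.62·13.2 = 16424.8 kN·m/m
M_D = W·d = 1762·6.07 = 10695.3 kN·m/m
FS = M_R / M_D = 16424.8 / 10695.3 = 1.536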